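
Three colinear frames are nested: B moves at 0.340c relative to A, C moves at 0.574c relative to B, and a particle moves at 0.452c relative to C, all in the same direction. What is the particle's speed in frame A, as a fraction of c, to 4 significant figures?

Compose boost 2: (0.574 + 0.340)/(1 + 0.574×0.340) = 0.9140/1.19516 = 0.764751
Compose boost 3: (0.452 + 0.764751)/(1 + 0.452×0.764751) = 1.21675/1.34567 = 0.9042

u ≈ 0.9042c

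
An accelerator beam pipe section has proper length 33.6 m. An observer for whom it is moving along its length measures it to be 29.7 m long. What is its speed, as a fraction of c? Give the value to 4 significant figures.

γ = L₀/L = 33.6/29.7 = 1.13131
β = √(1 − 1/γ²) = 0.4676

β ≈ 0.4676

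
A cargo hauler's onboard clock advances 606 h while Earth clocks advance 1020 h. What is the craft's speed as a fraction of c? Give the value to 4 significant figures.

γ = Δt/τ₀ = 1020/606 = 1.68317
β = √(1 − 1/γ²) = √(1 − 1/1.68317²) = 0.8044

β ≈ 0.8044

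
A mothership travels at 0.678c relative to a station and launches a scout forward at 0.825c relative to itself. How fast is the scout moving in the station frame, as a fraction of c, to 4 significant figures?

u ≈ 0.9639c

Compose boost 2: (0.825 + 0.678)/(1 + 0.825×0.678) = 1.503/1.55935 = 0.9639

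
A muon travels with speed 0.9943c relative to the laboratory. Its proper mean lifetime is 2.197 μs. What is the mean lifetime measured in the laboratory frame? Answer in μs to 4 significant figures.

γ = 1/√(1 − 0.9943²) = 9.37923
Time dilation: Δt = γτ₀ = 9.37923 × 2.197 μs = 20.61 μs

Δt ≈ 20.61 μs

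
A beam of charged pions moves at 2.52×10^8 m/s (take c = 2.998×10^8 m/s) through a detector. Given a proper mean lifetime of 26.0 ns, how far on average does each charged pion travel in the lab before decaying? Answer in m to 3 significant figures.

d ≈ 12.1 m

β = v/c = 2.52×10^8 / 2.998×10^8 = 0.84056
γ = 1/√(1 − 0.84056²) = 1.8460
Dilated lifetime: Δt = γτ₀ = 1.8460 × 26.0 ns = 47.995 ns
d = vΔt = 0.84056c × 47.995 ns = 2.5200×10^8 m/s × 4.7995×10^-8 s = 12.1 m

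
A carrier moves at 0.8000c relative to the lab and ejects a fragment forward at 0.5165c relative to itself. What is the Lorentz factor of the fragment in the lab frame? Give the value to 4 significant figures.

γ ≈ 2.751

u_lab = (0.5165 + 0.8000)/(1 + 0.5165×0.8000) = 1.3165/1.413200 = 0.9315737
γ = 1/√(1 − 0.9315737²) = 2.751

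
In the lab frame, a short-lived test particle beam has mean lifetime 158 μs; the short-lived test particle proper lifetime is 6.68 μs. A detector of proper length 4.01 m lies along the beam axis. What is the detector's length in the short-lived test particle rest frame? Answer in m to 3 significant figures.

L ≈ 0.170 m

Time dilation ⇒ γ = Δt/τ₀ = 158/6.68 = 23.653
Length contraction: L = L₀/γ = 4.01/23.653 = 0.170 m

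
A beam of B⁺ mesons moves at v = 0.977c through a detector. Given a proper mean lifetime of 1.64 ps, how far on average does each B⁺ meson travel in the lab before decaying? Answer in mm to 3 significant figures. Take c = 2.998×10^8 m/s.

d ≈ 2.25 mm

γ = 1/√(1 − 0.977²) = 4.6896
Dilated lifetime: Δt = γτ₀ = 4.6896 × 1.64 ps = 7.6909 ps
d = vΔt = 0.977c × 7.6909 ps = 2.9290×10^8 m/s × 7.6909×10^-12 s = 2.25 mm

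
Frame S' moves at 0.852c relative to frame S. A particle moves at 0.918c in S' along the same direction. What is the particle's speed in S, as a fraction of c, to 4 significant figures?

Relativistic velocity addition: u = (u' + v)/(1 + u'v/c²)
= (0.918 + 0.852)/(1 + 0.918×0.852) = 1.770/1.78214 = 0.9932

u ≈ 0.9932c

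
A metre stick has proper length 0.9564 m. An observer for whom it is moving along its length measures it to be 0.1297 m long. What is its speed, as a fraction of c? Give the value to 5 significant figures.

β ≈ 0.99076

γ = L₀/L = 0.9564/0.1297 = 7.373940
β = √(1 − 1/γ²) = 0.99076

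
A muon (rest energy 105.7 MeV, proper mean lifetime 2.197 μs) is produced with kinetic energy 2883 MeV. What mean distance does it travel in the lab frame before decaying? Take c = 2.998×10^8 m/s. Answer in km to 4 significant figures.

γ = 1 + K/(m₀c²) = 1 + 2883/105.7 = 28.2753
β = √(1 − 1/γ²) = 0.999374
Dilated lifetime: γτ₀ = 28.2753 × 2.197 μs = 62.1209 μs
d = βc·γτ₀ = 0.999374 × (2.998×10^8 m/s) × 6.21209×10^-5 s = 18.61 km

d ≈ 18.61 km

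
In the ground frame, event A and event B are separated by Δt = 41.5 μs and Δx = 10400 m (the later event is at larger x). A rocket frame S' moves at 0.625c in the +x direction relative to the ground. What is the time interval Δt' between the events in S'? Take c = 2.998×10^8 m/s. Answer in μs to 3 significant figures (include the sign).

γ = 1/√(1 − 0.625²) = 1.2810
Δt' = γ(Δt − vΔx/c²) = 1.2810 × (41.5 μs − 0.625×10400 m / (2.998×10^8 m/s))
= 1.2810 × (19.819 μs) = 25.4 μs

Δt' ≈ 25.4 μs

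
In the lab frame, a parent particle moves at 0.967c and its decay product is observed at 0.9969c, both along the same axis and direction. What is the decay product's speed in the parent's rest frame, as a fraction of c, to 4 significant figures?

u' ≈ 0.8306c

Inverse velocity addition: u' = (u − v)/(1 − uv/c²)
= (0.9969 − 0.967)/(1 − 0.9969×0.967) = 0.02990/0.0359977 = 0.8306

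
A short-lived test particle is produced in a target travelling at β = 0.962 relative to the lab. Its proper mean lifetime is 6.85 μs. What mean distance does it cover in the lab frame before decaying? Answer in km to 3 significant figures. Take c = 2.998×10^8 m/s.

d ≈ 7.24 km

γ = 1/√(1 − 0.962²) = 3.6623
Dilated lifetime: Δt = γτ₀ = 3.6623 × 6.85 μs = 25.087 μs
d = vΔt = 0.962c × 25.087 μs = 2.8841×10^8 m/s × 2.5087×10^-5 s = 7.24 km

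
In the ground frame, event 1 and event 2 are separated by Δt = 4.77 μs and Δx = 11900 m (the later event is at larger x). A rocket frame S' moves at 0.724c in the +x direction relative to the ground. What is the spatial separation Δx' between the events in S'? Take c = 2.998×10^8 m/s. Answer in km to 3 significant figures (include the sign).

γ = 1/√(1 − 0.724²) = 1.4497
Δx' = γ(Δx − vΔt) = 1.4497 × (11900 m − 0.724×(2.998×10^8 m/s)×4.77×10^-6 s)
= 1.4497 × (10865 m) = 15.8 km

Δx' ≈ 15.8 km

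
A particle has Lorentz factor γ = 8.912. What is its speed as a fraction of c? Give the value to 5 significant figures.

β ≈ 0.99368

β = √(1 − 1/γ²) = √(1 − 1/8.912²) = √(0.9874093) = 0.99368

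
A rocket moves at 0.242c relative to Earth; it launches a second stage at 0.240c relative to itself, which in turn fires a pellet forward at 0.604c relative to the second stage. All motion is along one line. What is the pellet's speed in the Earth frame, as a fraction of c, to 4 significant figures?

u ≈ 0.8309c

Compose boost 2: (0.240 + 0.242)/(1 + 0.240×0.242) = 0.4820/1.05808 = 0.455542
Compose boost 3: (0.604 + 0.455542)/(1 + 0.604×0.455542) = 1.05954/1.27515 = 0.8309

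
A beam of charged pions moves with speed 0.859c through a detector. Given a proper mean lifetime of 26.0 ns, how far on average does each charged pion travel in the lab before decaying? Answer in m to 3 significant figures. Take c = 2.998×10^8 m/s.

d ≈ 13.1 m

γ = 1/√(1 − 0.859²) = 1.9532
Dilated lifetime: Δt = γτ₀ = 1.9532 × 26.0 ns = 50.784 ns
d = vΔt = 0.859c × 50.784 ns = 2.5753×10^8 m/s × 5.0784×10^-8 s = 13.1 m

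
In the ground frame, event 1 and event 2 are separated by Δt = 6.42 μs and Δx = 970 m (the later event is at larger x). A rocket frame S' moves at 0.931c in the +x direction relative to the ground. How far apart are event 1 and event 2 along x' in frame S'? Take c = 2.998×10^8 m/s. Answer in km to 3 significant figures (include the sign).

γ = 1/√(1 − 0.931²) = 2.7396
Δx' = γ(Δx − vΔt) = 2.7396 × (970 m − 0.931×(2.998×10^8 m/s)×6.42×10^-6 s)
= 2.7396 × (-821.91 m) = -2.25 km

Δx' ≈ -2.25 km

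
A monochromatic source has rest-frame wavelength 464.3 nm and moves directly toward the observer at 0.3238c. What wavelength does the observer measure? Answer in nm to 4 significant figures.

λ_obs ≈ 331.8 nm

Relativistic Doppler: λ_obs = λ_src √((1−β)/(1+β))
= 464.3 × √(0.676200/1.32380) = 464.3 × 0.714704 = 331.8 nm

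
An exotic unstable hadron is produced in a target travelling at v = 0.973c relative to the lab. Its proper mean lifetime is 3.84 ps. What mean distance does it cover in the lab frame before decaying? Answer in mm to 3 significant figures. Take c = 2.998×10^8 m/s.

γ = 1/√(1 − 0.973²) = 4.3327
Dilated lifetime: Δt = γτ₀ = 4.3327 × 3.84 ps = 16.637 ps
d = vΔt = 0.973c × 16.637 ps = 2.9171×10^8 m/s × 1.6637×10^-11 s = 4.85 mm

d ≈ 4.85 mm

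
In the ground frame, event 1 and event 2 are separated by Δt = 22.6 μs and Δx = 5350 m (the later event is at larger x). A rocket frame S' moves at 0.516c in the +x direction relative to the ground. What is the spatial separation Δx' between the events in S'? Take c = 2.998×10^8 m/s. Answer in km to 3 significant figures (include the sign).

Δx' ≈ 2.16 km

γ = 1/√(1 − 0.516²) = 1.1674
Δx' = γ(Δx − vΔt) = 1.1674 × (5350 m − 0.516×(2.998×10^8 m/s)×22.6×10^-6 s)
= 1.1674 × (1853.9 m) = 2.16 km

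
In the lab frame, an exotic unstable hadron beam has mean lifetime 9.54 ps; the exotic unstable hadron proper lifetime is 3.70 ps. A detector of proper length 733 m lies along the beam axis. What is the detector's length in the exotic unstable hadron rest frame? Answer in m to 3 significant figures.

L ≈ 284 m

Time dilation ⇒ γ = Δt/τ₀ = 9.54/3.70 = 2.5784
Length contraction: L = L₀/γ = 733/2.5784 = 284 m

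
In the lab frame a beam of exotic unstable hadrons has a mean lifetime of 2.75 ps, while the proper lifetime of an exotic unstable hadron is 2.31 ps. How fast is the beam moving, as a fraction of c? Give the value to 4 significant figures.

γ = Δt/τ₀ = 2.75/2.31 = 1.19048
β = √(1 − 1/γ²) = √(1 − 1/1.19048²) = 0.5426

β ≈ 0.5426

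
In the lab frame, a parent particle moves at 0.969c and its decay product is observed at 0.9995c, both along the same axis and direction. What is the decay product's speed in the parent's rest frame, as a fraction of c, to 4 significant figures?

Inverse velocity addition: u' = (u − v)/(1 − uv/c²)
= (0.9995 − 0.969)/(1 − 0.9995×0.969) = 0.03050/0.0314845 = 0.9687

u' ≈ 0.9687c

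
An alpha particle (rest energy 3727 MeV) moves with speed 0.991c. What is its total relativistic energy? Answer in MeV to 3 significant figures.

E ≈ 27800 MeV

γ = 1/√(1 − 0.991²) = 7.4704
E = γm₀c² = 7.4704 × 3727 MeV = 27800 MeV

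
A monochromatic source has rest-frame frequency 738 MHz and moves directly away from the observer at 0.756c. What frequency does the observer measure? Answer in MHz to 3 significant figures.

Relativistic Doppler: f_obs = f_src √((1−β)/(1+β))
= 738 × √(0.24400/1.7560) = 738 × 0.37276 = 275 MHz

f_obs ≈ 275 MHz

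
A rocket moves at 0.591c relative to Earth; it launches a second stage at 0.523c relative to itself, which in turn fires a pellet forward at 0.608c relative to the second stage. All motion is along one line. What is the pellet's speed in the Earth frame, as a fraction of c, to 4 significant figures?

Compose boost 2: (0.523 + 0.591)/(1 + 0.523×0.591) = 1.114/1.30909 = 0.850971
Compose boost 3: (0.608 + 0.850971)/(1 + 0.608×0.850971) = 1.45897/1.51739 = 0.9615

u ≈ 0.9615c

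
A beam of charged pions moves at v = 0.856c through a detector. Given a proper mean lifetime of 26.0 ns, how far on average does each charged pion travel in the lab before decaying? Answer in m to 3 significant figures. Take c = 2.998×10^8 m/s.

d ≈ 12.9 m

γ = 1/√(1 − 0.856²) = 1.9343
Dilated lifetime: Δt = γτ₀ = 1.9343 × 26.0 ns = 50.292 ns
d = vΔt = 0.856c × 50.292 ns = 2.5663×10^8 m/s × 5.0292×10^-8 s = 12.9 m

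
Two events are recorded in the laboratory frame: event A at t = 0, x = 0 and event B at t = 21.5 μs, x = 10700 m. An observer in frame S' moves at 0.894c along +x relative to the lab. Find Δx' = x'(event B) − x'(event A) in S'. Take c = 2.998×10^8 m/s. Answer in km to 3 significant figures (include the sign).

Δx' ≈ 11.0 km

γ = 1/√(1 − 0.894²) = 2.2318
Δx' = γ(Δx − vΔt) = 2.2318 × (10700 m − 0.894×(2.998×10^8 m/s)×21.5×10^-6 s)
= 2.2318 × (4937.5 m) = 11.0 km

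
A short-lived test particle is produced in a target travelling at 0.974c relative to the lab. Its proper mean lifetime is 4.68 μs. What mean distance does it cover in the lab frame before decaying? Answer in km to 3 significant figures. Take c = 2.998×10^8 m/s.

d ≈ 6.03 km

γ = 1/√(1 − 0.974²) = 4.4141
Dilated lifetime: Δt = γτ₀ = 4.4141 × 4.68 μs = 20.658 μs
d = vΔt = 0.974c × 20.658 μs = 2.9201×10^8 m/s × 2.0658×10^-5 s = 6.03 km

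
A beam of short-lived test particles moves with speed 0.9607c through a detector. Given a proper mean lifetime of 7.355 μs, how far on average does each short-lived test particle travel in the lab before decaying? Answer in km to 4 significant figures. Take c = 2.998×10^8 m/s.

γ = 1/√(1 − 0.9607²) = 3.60245
Dilated lifetime: Δt = γτ₀ = 3.60245 × 7.355 μs = 26.4960 μs
d = vΔt = 0.9607c × 26.4960 μs = 2.88018×10^8 m/s × 2.64960×10^-5 s = 7.631 km

d ≈ 7.631 km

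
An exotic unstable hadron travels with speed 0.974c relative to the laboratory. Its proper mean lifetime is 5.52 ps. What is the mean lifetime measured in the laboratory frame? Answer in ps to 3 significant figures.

Δt ≈ 24.4 ps

γ = 1/√(1 − 0.974²) = 4.4141
Time dilation: Δt = γτ₀ = 4.4141 × 5.52 ps = 24.4 ps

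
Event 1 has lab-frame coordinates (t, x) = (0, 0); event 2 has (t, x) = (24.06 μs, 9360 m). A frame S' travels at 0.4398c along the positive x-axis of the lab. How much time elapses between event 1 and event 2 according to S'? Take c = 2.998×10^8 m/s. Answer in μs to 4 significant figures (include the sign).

γ = 1/√(1 − 0.4398²) = 1.11347
Δt' = γ(Δt − vΔx/c²) = 1.11347 × (24.06 μs − 0.4398×9360 m / (2.998×10^8 m/s))
= 1.11347 × (10.3291 μs) = 11.50 μs

Δt' ≈ 11.50 μs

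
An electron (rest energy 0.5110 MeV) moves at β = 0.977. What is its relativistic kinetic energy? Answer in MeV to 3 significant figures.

K ≈ 1.89 MeV

γ = 1/√(1 − 0.977²) = 4.6896
K = (γ − 1)m₀c² = (4.6896 − 1) × 0.5110 MeV = 3.6896 × 0.5110 MeV = 1.89 MeV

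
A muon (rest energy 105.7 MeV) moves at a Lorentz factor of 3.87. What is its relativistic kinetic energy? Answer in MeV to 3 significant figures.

γ = 3.87 (given)
K = (γ − 1)m₀c² = (3.87 − 1) × 105.7 MeV = 2.8700 × 105.7 MeV = 303 MeV

K ≈ 303 MeV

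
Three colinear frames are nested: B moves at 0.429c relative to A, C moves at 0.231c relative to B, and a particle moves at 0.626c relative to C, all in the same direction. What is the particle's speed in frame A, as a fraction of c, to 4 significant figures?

Compose boost 2: (0.231 + 0.429)/(1 + 0.231×0.429) = 0.6600/1.09910 = 0.600492
Compose boost 3: (0.626 + 0.600492)/(1 + 0.626×0.600492) = 1.22649/1.37591 = 0.8914

u ≈ 0.8914c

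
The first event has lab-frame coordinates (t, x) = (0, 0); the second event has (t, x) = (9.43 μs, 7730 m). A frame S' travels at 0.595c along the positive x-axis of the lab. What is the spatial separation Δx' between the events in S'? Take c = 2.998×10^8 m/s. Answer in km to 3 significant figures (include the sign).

γ = 1/√(1 − 0.595²) = 1.2442
Δx' = γ(Δx − vΔt) = 1.2442 × (7730 m − 0.595×(2.998×10^8 m/s)×9.43×10^-6 s)
= 1.2442 × (6047.9 m) = 7.52 km

Δx' ≈ 7.52 km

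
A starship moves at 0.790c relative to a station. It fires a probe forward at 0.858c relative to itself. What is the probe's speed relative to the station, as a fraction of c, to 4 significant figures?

u ≈ 0.9822c

Relativistic velocity addition: u = (u' + v)/(1 + u'v/c²)
= (0.858 + 0.790)/(1 + 0.858×0.790) = 1.648/1.67782 = 0.9822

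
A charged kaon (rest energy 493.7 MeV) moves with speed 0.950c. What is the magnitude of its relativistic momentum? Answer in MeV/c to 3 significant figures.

p ≈ 1500 MeV/c

γ = 1/√(1 − 0.950²) = 3.2026
p = γβm₀c = 3.2026 × 0.950 × 493.7 MeV/c = 1500 MeV/c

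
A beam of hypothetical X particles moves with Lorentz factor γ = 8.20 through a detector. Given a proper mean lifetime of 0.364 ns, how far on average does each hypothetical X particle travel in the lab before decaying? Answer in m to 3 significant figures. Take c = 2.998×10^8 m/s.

β = √(1 − 1/γ²) = √(1 − 1/8.20²) = 0.99254
Dilated lifetime: Δt = γτ₀ = 8.20 × 0.364 ns = 2.9848 ns
d = vΔt = 0.99254c × 2.9848 ns = 2.9756×10^8 m/s × 2.9848×10^-9 s = 0.888 m

d ≈ 0.888 m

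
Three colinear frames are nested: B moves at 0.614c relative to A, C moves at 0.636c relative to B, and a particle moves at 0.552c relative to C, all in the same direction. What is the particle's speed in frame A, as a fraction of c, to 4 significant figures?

u ≈ 0.9697c

Compose boost 2: (0.636 + 0.614)/(1 + 0.636×0.614) = 1.250/1.39050 = 0.898955
Compose boost 3: (0.552 + 0.898955)/(1 + 0.552×0.898955) = 1.45095/1.49622 = 0.9697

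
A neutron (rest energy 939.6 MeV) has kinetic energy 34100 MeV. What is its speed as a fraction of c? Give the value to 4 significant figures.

γ = 1 + K/(m₀c²) = 1 + 34100/939.6 = 37.2920
β = √(1 − 1/γ²) = 0.9996

β ≈ 0.9996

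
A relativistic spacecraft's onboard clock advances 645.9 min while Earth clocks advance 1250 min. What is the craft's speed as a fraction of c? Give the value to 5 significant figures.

γ = Δt/τ₀ = 1250/645.9 = 1.935284
β = √(1 − 1/γ²) = √(1 − 1/1.935284²) = 0.85615

β ≈ 0.85615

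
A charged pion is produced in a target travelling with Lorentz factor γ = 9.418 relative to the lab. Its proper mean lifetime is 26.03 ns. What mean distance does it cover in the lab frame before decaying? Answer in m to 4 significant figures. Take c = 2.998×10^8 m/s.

d ≈ 73.08 m

β = √(1 − 1/γ²) = √(1 − 1/9.418²) = 0.994347
Dilated lifetime: Δt = γτ₀ = 9.418 × 26.03 ns = 245.151 ns
d = vΔt = 0.994347c × 245.151 ns = 2.98105×10^8 m/s × 2.45151×10^-7 s = 73.08 m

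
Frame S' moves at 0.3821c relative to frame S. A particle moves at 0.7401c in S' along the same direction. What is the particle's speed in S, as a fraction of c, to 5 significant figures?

u ≈ 0.87481c

Relativistic velocity addition: u = (u' + v)/(1 + u'v/c²)
= (0.7401 + 0.3821)/(1 + 0.7401×0.3821) = 1.1222/1.282792 = 0.87481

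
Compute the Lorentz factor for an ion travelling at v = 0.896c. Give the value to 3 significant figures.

γ ≈ 2.25

γ = 1/√(1 − β²) = 1/√(1 − 0.896²) = 1/√(0.19718) = 2.25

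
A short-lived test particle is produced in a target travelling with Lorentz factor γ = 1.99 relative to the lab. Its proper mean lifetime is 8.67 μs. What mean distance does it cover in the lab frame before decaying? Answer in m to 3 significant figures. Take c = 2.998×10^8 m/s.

d ≈ 4470 m

β = √(1 − 1/γ²) = √(1 − 1/1.99²) = 0.86457
Dilated lifetime: Δt = γτ₀ = 1.99 × 8.67 μs = 17.253 μs
d = vΔt = 0.86457c × 17.253 μs = 2.5920×10^8 m/s × 1.7253×10^-5 s = 4470 m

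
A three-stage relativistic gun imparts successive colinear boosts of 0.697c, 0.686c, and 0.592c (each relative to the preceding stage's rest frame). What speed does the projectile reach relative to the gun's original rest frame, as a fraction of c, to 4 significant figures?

u ≈ 0.9831c

Compose boost 2: (0.686 + 0.697)/(1 + 0.686×0.697) = 1.383/1.47814 = 0.935634
Compose boost 3: (0.592 + 0.935634)/(1 + 0.592×0.935634) = 1.52763/1.55390 = 0.9831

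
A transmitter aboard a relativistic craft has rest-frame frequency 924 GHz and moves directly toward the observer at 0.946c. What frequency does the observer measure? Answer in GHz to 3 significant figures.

f_obs ≈ 5550 GHz

Relativistic Doppler: f_obs = f_src √((1+β)/(1−β))
= 924 × √(1.9460/0.054000) = 924 × 6.0031 = 5550 GHz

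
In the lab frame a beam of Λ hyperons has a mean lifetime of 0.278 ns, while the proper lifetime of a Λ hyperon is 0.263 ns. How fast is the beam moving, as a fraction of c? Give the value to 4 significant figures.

γ = Δt/τ₀ = 0.278/0.263 = 1.05703
β = √(1 − 1/γ²) = √(1 − 1/1.05703²) = 0.3240

β ≈ 0.3240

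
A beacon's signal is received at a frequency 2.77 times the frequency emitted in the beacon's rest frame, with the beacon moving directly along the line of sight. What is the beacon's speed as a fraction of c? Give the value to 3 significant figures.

β ≈ 0.769

f_obs/f_src = √((1+β)/(1−β)) = 2.77  ⇒  (1+β)/(1−β) = 7.6729
β = |1 − D²|/(1 + D²) = |1 − 7.6729|/(1 + 7.6729) = 0.769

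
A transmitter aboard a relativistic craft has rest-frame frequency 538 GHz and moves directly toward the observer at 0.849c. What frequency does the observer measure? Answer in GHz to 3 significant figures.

Relativistic Doppler: f_obs = f_src √((1+β)/(1−β))
= 538 × √(1.8490/0.15100) = 538 × 3.4993 = 1880 GHz

f_obs ≈ 1880 GHz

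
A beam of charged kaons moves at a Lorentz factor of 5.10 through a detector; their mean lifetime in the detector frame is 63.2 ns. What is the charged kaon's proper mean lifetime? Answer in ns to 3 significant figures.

γ = 5.10 (given)
Proper time: τ₀ = Δt/γ = 63.2/5.10 = 12.4 ns

τ₀ ≈ 12.4 ns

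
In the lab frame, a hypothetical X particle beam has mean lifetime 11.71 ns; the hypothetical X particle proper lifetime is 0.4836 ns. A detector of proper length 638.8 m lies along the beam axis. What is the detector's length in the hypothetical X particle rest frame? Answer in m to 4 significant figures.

Time dilation ⇒ γ = Δt/τ₀ = 11.71/0.4836 = 24.2142
Length contraction: L = L₀/γ = 638.8/24.2142 = 26.38 m

L ≈ 26.38 m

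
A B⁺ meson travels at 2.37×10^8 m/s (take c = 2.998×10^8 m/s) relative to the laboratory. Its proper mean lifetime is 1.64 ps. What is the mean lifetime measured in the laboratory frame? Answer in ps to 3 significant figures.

β = v/c = 2.37×10^8 / 2.998×10^8 = 0.79053
γ = 1/√(1 − 0.79053²) = 1.6328
Time dilation: Δt = γτ₀ = 1.6328 × 1.64 ps = 2.68 ps

Δt ≈ 2.68 ps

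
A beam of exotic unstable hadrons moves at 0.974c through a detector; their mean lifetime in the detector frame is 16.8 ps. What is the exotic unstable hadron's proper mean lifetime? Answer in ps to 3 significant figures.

τ₀ ≈ 3.81 ps

γ = 1/√(1 − 0.974²) = 4.4141
Proper time: τ₀ = Δt/γ = 16.8/4.4141 = 3.81 ps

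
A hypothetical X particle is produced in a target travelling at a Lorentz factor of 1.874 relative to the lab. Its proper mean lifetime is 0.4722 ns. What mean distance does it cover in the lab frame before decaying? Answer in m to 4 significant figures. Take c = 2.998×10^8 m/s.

d ≈ 0.2244 m

β = √(1 − 1/γ²) = √(1 − 1/1.874²) = 0.845726
Dilated lifetime: Δt = γτ₀ = 1.874 × 0.4722 ns = 0.884903 ns
d = vΔt = 0.845726c × 0.884903 ns = 2.53549×10^8 m/s × 8.84903×10^-10 s = 0.2244 m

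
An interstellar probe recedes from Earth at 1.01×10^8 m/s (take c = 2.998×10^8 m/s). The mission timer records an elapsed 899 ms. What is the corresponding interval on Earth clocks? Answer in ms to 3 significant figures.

β = v/c = 1.01×10^8 / 2.998×10^8 = 0.33689
γ = 1/√(1 − 0.33689²) = 1.0621
Time dilation: Δt = γτ₀ = 1.0621 × 899 ms = 955 ms

Δt ≈ 955 ms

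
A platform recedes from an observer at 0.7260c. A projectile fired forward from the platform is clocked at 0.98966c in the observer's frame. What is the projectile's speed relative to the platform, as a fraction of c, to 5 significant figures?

u' ≈ 0.93660c

Inverse velocity addition: u' = (u − v)/(1 − uv/c²)
= (0.98966 − 0.7260)/(1 − 0.98966×0.7260) = 0.26366/0.2815068 = 0.93660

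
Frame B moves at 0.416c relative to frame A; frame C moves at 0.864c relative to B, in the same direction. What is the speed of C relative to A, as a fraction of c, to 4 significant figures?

Compose boost 2: (0.864 + 0.416)/(1 + 0.864×0.416) = 1.280/1.35942 = 0.9416

u ≈ 0.9416c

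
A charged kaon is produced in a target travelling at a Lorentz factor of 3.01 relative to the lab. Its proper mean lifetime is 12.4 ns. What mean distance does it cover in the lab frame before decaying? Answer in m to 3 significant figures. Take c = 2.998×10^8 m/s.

d ≈ 10.6 m

β = √(1 − 1/γ²) = √(1 − 1/3.01²) = 0.94320
Dilated lifetime: Δt = γτ₀ = 3.01 × 12.4 ns = 37.324 ns
d = vΔt = 0.94320c × 37.324 ns = 2.8277×10^8 m/s × 3.7324×10^-8 s = 10.6 m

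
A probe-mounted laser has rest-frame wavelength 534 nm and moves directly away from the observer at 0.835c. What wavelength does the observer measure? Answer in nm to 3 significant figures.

λ_obs ≈ 1780 nm

Relativistic Doppler: λ_obs = λ_src √((1+β)/(1−β))
= 534 × √(1.8350/0.16500) = 534 × 3.3348 = 1780 nm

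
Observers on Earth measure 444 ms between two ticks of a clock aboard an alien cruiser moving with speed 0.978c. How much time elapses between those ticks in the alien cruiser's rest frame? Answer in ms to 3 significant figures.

τ₀ ≈ 92.6 ms

γ = 1/√(1 − 0.978²) = 4.7938
Proper time: τ₀ = Δt/γ = 444/4.7938 = 92.6 ms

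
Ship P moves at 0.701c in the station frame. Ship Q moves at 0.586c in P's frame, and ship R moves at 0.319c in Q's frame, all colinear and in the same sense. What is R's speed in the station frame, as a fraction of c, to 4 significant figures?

u ≈ 0.9537c

Compose boost 2: (0.586 + 0.701)/(1 + 0.586×0.701) = 1.287/1.41079 = 0.912257
Compose boost 3: (0.319 + 0.912257)/(1 + 0.319×0.912257) = 1.23126/1.29101 = 0.9537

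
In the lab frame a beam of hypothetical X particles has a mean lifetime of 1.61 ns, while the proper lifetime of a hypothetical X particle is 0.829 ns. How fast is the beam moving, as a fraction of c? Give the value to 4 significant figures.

γ = Δt/τ₀ = 1.61/0.829 = 1.94210
β = √(1 − 1/γ²) = √(1 − 1/1.94210²) = 0.8572

β ≈ 0.8572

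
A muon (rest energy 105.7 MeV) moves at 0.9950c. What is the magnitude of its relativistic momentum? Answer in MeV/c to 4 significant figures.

p ≈ 1053 MeV/c

γ = 1/√(1 − 0.9950²) = 10.0125
p = γβm₀c = 10.0125 × 0.9950 × 105.7 MeV/c = 1053 MeV/c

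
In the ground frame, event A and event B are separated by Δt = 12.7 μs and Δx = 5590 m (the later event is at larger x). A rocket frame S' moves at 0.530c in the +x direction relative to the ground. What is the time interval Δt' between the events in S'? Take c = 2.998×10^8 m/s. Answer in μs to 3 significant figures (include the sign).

Δt' ≈ 3.32 μs

γ = 1/√(1 − 0.530²) = 1.1792
Δt' = γ(Δt − vΔx/c²) = 1.1792 × (12.7 μs − 0.530×5590 m / (2.998×10^8 m/s))
= 1.1792 × (2.8177 μs) = 3.32 μs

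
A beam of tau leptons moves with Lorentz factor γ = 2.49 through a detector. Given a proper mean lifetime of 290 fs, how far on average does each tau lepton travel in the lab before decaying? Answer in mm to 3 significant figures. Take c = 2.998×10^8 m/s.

d ≈ 0.198 mm

β = √(1 − 1/γ²) = √(1 − 1/2.49²) = 0.91581
Dilated lifetime: Δt = γτ₀ = 2.49 × 290 fs = 722.10 fs
d = vΔt = 0.91581c × 722.10 fs = 2.7456×10^8 m/s × 7.2210×10^-13 s = 0.198 mm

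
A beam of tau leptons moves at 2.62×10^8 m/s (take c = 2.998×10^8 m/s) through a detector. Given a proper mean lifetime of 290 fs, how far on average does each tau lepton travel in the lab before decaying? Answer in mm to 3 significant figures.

β = v/c = 2.62×10^8 / 2.998×10^8 = 0.87392
γ = 1/√(1 − 0.87392²) = 2.0573
Dilated lifetime: Δt = γτ₀ = 2.0573 × 290 fs = 596.61 fs
d = vΔt = 0.87392c × 596.61 fs = 2.6200×10^8 m/s × 5.9661×10^-13 s = 0.156 mm

d ≈ 0.156 mm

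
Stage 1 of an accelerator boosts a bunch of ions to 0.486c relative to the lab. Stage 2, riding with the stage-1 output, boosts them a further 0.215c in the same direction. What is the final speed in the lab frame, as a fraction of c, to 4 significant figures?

Compose boost 2: (0.215 + 0.486)/(1 + 0.215×0.486) = 0.7010/1.10449 = 0.6347

u ≈ 0.6347c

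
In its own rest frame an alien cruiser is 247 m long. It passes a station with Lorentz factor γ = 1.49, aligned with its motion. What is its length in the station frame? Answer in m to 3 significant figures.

γ = 1.49 (given)
Length contraction: L = L₀/γ = 247/1.49 = 166 m

L ≈ 166 m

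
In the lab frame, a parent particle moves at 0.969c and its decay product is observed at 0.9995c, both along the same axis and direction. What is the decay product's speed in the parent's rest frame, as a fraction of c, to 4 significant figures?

u' ≈ 0.9687c

Inverse velocity addition: u' = (u − v)/(1 − uv/c²)
= (0.9995 − 0.969)/(1 − 0.9995×0.969) = 0.03050/0.0314845 = 0.9687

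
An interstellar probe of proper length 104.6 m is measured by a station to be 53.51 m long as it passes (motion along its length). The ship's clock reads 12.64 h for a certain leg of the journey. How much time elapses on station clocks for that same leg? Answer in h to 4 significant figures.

Δt ≈ 24.71 h

Length contraction ⇒ γ = L₀/L = 104.6/53.51 = 1.95477
Time dilation: Δt = γτ₀ = 1.95477 × 12.64 h = 24.71 h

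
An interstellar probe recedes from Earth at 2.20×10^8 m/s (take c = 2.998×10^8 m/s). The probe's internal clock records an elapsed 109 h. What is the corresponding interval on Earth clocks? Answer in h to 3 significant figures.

β = v/c = 2.20×10^8 / 2.998×10^8 = 0.73382
γ = 1/√(1 − 0.73382²) = 1.4720
Time dilation: Δt = γτ₀ = 1.4720 × 109 h = 160 h

Δt ≈ 160 h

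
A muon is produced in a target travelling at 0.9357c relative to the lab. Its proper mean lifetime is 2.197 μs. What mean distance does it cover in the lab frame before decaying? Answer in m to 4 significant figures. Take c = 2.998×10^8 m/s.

d ≈ 1747 m

γ = 1/√(1 − 0.9357²) = 2.83449
Dilated lifetime: Δt = γτ₀ = 2.83449 × 2.197 μs = 6.22738 μs
d = vΔt = 0.9357c × 6.22738 μs = 2.80523×10^8 m/s × 6.22738×10^-6 s = 1747 m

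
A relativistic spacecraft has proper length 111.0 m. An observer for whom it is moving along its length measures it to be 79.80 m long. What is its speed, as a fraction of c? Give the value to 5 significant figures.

β ≈ 0.69509

γ = L₀/L = 111.0/79.80 = 1.390977
β = √(1 − 1/γ²) = 0.69509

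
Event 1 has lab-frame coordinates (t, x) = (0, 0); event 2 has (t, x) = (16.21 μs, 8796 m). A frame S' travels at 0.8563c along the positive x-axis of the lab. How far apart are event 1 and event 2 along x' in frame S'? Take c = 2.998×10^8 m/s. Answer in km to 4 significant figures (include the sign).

Δx' ≈ 8.973 km

γ = 1/√(1 − 0.8563²) = 1.93619
Δx' = γ(Δx − vΔt) = 1.93619 × (8796 m − 0.8563×(2.998×10^8 m/s)×16.21×10^-6 s)
= 1.93619 × (4634.59 m) = 8.973 km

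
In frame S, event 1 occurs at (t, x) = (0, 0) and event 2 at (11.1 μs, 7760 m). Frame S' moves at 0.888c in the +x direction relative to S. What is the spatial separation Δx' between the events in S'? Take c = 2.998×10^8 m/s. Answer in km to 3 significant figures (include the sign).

γ = 1/√(1 − 0.888²) = 2.1747
Δx' = γ(Δx − vΔt) = 2.1747 × (7760 m − 0.888×(2.998×10^8 m/s)×11.1×10^-6 s)
= 2.1747 × (4804.9 m) = 10.4 km

Δx' ≈ 10.4 km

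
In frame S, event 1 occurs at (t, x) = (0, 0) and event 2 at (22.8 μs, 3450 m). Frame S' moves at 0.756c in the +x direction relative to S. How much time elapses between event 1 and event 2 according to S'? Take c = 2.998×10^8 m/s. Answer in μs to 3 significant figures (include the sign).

Δt' ≈ 21.5 μs

γ = 1/√(1 − 0.756²) = 1.5277
Δt' = γ(Δt − vΔx/c²) = 1.5277 × (22.8 μs − 0.756×3450 m / (2.998×10^8 m/s))
= 1.5277 × (14.100 μs) = 21.5 μs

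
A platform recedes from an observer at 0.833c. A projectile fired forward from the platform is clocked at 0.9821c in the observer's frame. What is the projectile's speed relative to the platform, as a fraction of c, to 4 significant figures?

u' ≈ 0.8196c

Inverse velocity addition: u' = (u − v)/(1 − uv/c²)
= (0.9821 − 0.833)/(1 − 0.9821×0.833) = 0.1491/0.181911 = 0.8196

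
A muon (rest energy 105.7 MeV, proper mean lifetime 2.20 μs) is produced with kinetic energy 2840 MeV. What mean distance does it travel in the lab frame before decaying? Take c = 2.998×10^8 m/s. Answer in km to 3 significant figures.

d ≈ 18.4 km

γ = 1 + K/(m₀c²) = 1 + 2840/105.7 = 27.868
β = √(1 − 1/γ²) = 0.99936
Dilated lifetime: γτ₀ = 27.868 × 2.20 μs = 61.311 μs
d = βc·γτ₀ = 0.99936 × (2.998×10^8 m/s) × 6.1311×10^-5 s = 18.4 km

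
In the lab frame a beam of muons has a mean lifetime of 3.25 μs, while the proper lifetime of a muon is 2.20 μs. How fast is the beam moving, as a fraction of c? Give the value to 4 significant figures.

β ≈ 0.7361

γ = Δt/τ₀ = 3.25/2.20 = 1.47727
β = √(1 − 1/γ²) = √(1 − 1/1.47727²) = 0.7361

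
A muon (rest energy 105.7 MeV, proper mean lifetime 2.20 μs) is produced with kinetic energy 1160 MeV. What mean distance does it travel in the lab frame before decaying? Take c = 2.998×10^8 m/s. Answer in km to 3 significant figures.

γ = 1 + K/(m₀c²) = 1 + 1160/105.7 = 11.974
β = √(1 − 1/γ²) = 0.99651
Dilated lifetime: γτ₀ = 11.974 × 2.20 μs = 26.344 μs
d = βc·γτ₀ = 0.99651 × (2.998×10^8 m/s) × 2.6344×10^-5 s = 7.87 km

d ≈ 7.87 km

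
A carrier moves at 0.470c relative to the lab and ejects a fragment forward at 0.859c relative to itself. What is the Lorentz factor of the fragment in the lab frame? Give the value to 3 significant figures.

u_lab = (0.859 + 0.470)/(1 + 0.859×0.470) = 1.329/1.40373 = 0.946763
γ = 1/√(1 − 0.946763²) = 3.11

γ ≈ 3.11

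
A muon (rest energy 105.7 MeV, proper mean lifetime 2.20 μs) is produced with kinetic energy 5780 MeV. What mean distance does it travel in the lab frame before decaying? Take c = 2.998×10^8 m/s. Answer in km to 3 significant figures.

γ = 1 + K/(m₀c²) = 1 + 5780/105.7 = 55.683
β = √(1 − 1/γ²) = 0.99984
Dilated lifetime: γτ₀ = 55.683 × 2.20 μs = 122.50 μs
d = βc·γτ₀ = 0.99984 × (2.998×10^8 m/s) × 0.00012250 s = 36.7 km

d ≈ 36.7 km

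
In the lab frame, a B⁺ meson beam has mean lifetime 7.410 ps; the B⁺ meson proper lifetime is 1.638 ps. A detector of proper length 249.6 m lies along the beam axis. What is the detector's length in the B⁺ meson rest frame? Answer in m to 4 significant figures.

Time dilation ⇒ γ = Δt/τ₀ = 7.410/1.638 = 4.52381
Length contraction: L = L₀/γ = 249.6/4.52381 = 55.17 m

L ≈ 55.17 m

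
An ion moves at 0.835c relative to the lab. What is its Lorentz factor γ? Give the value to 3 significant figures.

γ = 1/√(1 − β²) = 1/√(1 − 0.835²) = 1/√(0.30278) = 1.82

γ ≈ 1.82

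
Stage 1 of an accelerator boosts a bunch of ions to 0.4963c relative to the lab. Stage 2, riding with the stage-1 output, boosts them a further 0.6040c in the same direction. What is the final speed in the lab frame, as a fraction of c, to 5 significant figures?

Compose boost 2: (0.6040 + 0.4963)/(1 + 0.6040×0.4963) = 1.1003/1.299765 = 0.84654

u ≈ 0.84654c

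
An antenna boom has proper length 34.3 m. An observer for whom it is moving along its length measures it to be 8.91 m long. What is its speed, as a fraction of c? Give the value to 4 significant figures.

γ = L₀/L = 34.3/8.91 = 3.84961
β = √(1 − 1/γ²) = 0.9657

β ≈ 0.9657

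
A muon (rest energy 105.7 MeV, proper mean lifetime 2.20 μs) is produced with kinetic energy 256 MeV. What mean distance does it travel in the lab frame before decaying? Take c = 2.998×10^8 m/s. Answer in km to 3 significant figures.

γ = 1 + K/(m₀c²) = 1 + 256/105.7 = 3.4219
β = √(1 − 1/γ²) = 0.95635
Dilated lifetime: γτ₀ = 3.4219 × 2.20 μs = 7.5283 μs
d = βc·γτ₀ = 0.95635 × (2.998×10^8 m/s) × 7.5283×10^-6 s = 2.16 km

d ≈ 2.16 km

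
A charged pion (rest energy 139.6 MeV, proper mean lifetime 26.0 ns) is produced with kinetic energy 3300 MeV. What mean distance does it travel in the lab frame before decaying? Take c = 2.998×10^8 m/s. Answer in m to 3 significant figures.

γ = 1 + K/(m₀c²) = 1 + 3300/139.6 = 24.639
β = √(1 − 1/γ²) = 0.99918
Dilated lifetime: γτ₀ = 24.639 × 26.0 ns = 640.61 ns
d = βc·γτ₀ = 0.99918 × (2.998×10^8 m/s) × 6.4061×10^-7 s = 192 m

d ≈ 192 m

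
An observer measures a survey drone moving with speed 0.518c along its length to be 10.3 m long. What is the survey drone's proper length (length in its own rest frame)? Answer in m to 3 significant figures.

L₀ ≈ 12.0 m

γ = 1/√(1 − 0.518²) = 1.1691
L₀ = γL = 1.1691 × 10.3 = 12.0 m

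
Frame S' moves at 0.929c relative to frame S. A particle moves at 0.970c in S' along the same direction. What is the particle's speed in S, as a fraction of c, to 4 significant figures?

Relativistic velocity addition: u = (u' + v)/(1 + u'v/c²)
= (0.970 + 0.929)/(1 + 0.970×0.929) = 1.899/1.90113 = 0.9989

u ≈ 0.9989c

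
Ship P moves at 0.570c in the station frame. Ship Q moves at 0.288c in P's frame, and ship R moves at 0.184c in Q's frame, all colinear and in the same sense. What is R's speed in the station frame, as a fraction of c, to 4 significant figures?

Compose boost 2: (0.288 + 0.570)/(1 + 0.288×0.570) = 0.8580/1.16416 = 0.737012
Compose boost 3: (0.184 + 0.737012)/(1 + 0.184×0.737012) = 0.921012/1.13561 = 0.8110

u ≈ 0.8110c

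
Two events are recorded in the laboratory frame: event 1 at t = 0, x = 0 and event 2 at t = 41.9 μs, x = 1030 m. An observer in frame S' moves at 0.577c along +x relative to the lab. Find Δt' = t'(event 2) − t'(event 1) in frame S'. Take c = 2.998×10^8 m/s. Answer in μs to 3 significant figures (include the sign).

γ = 1/√(1 − 0.577²) = 1.2244
Δt' = γ(Δt − vΔx/c²) = 1.2244 × (41.9 μs − 0.577×1030 m / (2.998×10^8 m/s))
= 1.2244 × (39.918 μs) = 48.9 μs

Δt' ≈ 48.9 μs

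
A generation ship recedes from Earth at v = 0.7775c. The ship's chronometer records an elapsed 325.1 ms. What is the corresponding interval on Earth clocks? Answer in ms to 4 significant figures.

Δt ≈ 516.9 ms

γ = 1/√(1 − 0.7775²) = 1.59012
Time dilation: Δt = γτ₀ = 1.59012 × 325.1 ms = 516.9 ms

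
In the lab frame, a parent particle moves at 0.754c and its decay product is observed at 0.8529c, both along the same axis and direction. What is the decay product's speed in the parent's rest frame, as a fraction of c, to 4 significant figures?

Inverse velocity addition: u' = (u − v)/(1 − uv/c²)
= (0.8529 − 0.754)/(1 − 0.8529×0.754) = 0.09890/0.356913 = 0.2771

u' ≈ 0.2771c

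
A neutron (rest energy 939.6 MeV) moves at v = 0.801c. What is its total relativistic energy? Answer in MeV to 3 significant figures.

E ≈ 1570 MeV

γ = 1/√(1 − 0.801²) = 1.6704
E = γm₀c² = 1.6704 × 939.6 MeV = 1570 MeV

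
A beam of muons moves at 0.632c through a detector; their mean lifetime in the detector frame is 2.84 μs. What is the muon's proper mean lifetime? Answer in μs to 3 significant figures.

γ = 1/√(1 − 0.632²) = 1.2904
Proper time: τ₀ = Δt/γ = 2.84/1.2904 = 2.20 μs

τ₀ ≈ 2.20 μs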